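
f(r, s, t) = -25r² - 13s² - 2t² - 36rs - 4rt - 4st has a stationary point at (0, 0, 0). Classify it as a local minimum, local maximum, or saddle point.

saddle point

The Hessian at the origin is H = [[-50, -36, -4], [-36, -26, -4], [-4, -4, -4]].
Applying the same elementary operations to the rows and columns of H produces a congruent diagonal matrix with entries -50, -2/25, 12.
That gives 1 positive, 2 negative pivots.
H is indefinite, so the origin is a saddle point.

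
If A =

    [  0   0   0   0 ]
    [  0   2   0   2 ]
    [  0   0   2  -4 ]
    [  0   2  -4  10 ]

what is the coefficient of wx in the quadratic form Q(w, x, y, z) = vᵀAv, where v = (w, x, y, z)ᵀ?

0

The coefficient of wx is A[1,2] + A[2,1] = 2·0 = 0.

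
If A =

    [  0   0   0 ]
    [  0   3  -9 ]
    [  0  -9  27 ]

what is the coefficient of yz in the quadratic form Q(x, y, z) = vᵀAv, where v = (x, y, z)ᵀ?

-18

The coefficient of yz is A[2,3] + A[3,2] = 2·(-9) = -18.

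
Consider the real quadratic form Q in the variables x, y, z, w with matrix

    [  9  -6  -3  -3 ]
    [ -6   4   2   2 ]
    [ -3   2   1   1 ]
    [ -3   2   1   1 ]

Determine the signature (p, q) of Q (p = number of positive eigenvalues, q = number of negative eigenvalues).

Row-reducing A symmetrically gives the diagonal entries 9, 0, 0, 0.
That gives 1 positive, 3 zero pivots.

(1, 0)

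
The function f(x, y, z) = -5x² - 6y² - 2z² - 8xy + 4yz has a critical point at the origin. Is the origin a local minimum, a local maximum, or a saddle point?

The Hessian at the origin is H = [[-10, -8, 0], [-8, -12, 4], [0, 4, -4]].
Congruent diagonalization of H (simultaneous row and column reduction) yields pivots -10, -28/5, -8/7.
That gives 3 negative pivots.
H is negative definite, so the origin is a strict local maximum.

local maximum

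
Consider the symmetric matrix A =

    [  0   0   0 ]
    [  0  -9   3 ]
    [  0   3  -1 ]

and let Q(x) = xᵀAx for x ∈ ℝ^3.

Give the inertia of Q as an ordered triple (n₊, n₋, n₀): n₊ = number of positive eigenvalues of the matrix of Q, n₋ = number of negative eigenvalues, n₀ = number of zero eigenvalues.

(0, 1, 2)

Applying the same elementary operations to the rows and columns of A produces a congruent diagonal matrix with entries 0, -9, 0.
Counting signs: 1 negative, 2 zero.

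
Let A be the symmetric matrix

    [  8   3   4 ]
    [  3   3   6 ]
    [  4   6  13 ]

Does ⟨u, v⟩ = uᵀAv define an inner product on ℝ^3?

yes

An LDLᵀ factorisation of A has diagonal entries 8, 15/8, 1/5.
Counting signs: 3 positive.
Hence Q is positive definite.
⟨·,·⟩ is an inner product exactly when A is positive definite.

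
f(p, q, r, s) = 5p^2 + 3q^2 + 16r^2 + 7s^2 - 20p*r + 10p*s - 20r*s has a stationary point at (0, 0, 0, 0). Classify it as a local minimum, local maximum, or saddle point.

saddle point

The Hessian at the origin is H = [[10, 0, -20, 10], [0, 6, 0, 0], [-20, 0, 32, -20], [10, 0, -20, 14]].
Symmetric row and column elimination reduces H to a congruent diagonal form with pivots 10, 6, -8, 4.
So there are 3 positive, 1 negative pivots.
H is indefinite, so the origin is a saddle point.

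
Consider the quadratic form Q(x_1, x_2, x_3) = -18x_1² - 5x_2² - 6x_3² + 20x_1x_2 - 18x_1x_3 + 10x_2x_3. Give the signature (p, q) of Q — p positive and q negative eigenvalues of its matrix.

(1, 2)

The symmetric matrix is A = [[-18, 10, -9], [10, -5, 5], [-9, 5, -6]].
Applying the same elementary operations to the rows and columns of A produces a congruent diagonal matrix with entries -18, 5/9, -3/2.
That gives 1 positive, 2 negative pivots.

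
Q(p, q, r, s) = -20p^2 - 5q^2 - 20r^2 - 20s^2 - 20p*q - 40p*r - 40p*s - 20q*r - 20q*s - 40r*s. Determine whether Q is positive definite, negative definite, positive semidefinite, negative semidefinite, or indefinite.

The associated matrix is A = [[-20, -10, -20, -20], [-10, -5, -10, -10], [-20, -10, -20, -20], [-20, -10, -20, -20]].
Applying the same elementary operations to the rows and columns of A produces a congruent diagonal matrix with entries -20, 0, 0, 0.
So there are 1 negative, 3 zero pivots.
Hence Q is negative semidefinite.

negative semidefinite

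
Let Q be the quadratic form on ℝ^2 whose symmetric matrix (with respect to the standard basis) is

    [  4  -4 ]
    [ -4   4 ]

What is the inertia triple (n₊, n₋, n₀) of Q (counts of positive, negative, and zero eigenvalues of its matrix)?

Symmetric row and column elimination reduces A to a congruent diagonal form with pivots 4, 0.
So there are 1 positive, 1 zero pivots.

(1, 0, 1)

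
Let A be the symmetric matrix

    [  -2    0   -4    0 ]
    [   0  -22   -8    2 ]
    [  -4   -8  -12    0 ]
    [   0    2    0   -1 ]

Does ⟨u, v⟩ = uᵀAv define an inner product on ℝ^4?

no

Symmetric row and column elimination reduces A to a congruent diagonal form with pivots -2, -22, -12/11, -1/3.
That gives 4 negative pivots.
Hence Q is negative definite.
⟨·,·⟩ is an inner product exactly when A is positive definite.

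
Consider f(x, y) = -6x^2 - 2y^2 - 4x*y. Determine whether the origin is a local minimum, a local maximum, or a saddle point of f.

The Hessian at the origin is H = [[-12, -4], [-4, -4]].
det H = -12·-4 − (-4)² = 32 > 0 and H[1,1] = -12 < 0, so H is negative definite.
Therefore the origin is a local maximum.

local maximum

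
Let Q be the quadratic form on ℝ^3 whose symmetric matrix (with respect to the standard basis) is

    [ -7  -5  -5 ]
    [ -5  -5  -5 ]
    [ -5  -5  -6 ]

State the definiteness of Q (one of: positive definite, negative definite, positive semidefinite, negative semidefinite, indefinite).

negative definite

Congruent diagonalization of A (simultaneous row and column reduction) yields pivots -7, -10/7, -1.
That gives 3 negative pivots.
Hence Q is negative definite.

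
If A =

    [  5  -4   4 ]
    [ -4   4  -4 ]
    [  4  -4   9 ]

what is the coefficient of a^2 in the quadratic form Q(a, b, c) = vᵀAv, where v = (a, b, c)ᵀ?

The coefficient of a^2 is the diagonal entry A[1,1] = 5.

5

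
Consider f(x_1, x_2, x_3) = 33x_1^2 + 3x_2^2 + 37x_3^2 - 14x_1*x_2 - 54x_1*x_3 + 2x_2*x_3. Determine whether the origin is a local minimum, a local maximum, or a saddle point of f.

The Hessian at the origin is H = [[66, -14, -54], [-14, 6, 2], [-54, 2, 74]].
Congruent diagonalization of H (simultaneous row and column reduction) yields pivots 66, 100/33, 8/25.
That gives 3 positive pivots.
H is positive definite, so the origin is a strict local minimum.

local minimum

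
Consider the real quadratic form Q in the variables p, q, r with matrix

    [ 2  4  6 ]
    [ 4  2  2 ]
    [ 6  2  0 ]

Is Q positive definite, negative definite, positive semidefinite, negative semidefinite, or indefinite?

indefinite

Applying the same elementary operations to the rows and columns of A produces a congruent diagonal matrix with entries 2, -6, -4/3.
So there are 1 positive, 2 negative pivots.
Hence Q is indefinite.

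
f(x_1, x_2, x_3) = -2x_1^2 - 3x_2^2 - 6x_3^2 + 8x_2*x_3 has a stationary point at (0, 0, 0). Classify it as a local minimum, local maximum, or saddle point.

local maximum

The Hessian at the origin is H = [[-4, 0, 0], [0, -6, 8], [0, 8, -12]].
Symmetric row and column elimination reduces H to a congruent diagonal form with pivots -4, -6, -4/3.
Counting signs: 3 negative.
H is negative definite, so the origin is a strict local maximum.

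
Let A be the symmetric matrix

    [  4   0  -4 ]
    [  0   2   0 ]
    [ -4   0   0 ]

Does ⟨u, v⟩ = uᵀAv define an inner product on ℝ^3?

no

An LDLᵀ factorisation of A has diagonal entries 4, 2, -4.
So there are 2 positive, 1 negative pivots.
Hence Q is indefinite.
⟨·,·⟩ is an inner product exactly when A is positive definite.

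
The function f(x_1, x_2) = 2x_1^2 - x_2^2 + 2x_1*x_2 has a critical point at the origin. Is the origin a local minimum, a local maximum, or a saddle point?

The Hessian at the origin is H = [[4, 2], [2, -2]].
det H = 4·-2 − (2)² = -12 < 0, so H is indefinite.
Therefore the origin is a saddle point.

saddle point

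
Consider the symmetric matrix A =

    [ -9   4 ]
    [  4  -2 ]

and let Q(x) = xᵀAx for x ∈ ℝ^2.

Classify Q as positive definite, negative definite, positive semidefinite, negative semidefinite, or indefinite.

Applying the same elementary operations to the rows and columns of A produces a congruent diagonal matrix with entries -9, -2/9.
So there are 2 negative pivots.
Hence Q is negative definite.

negative definite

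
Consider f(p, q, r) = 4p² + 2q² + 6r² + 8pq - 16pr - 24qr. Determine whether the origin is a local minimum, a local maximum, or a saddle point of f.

The Hessian at the origin is H = [[8, 8, -16], [8, 4, -24], [-16, -24, 12]].
Congruent diagonalization of H (simultaneous row and column reduction) yields pivots 8, -4, -4.
So there are 1 positive, 2 negative pivots.
H is indefinite, so the origin is a saddle point.

saddle point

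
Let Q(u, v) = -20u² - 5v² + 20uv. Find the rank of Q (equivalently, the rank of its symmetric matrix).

1

The associated matrix is A = [[-20, 10], [10, -5]].
Row-reducing A symmetrically gives the diagonal entries -20, 0.
So there are 1 negative, 1 zero pivots.
The rank is the number of nonzero pivots: 1.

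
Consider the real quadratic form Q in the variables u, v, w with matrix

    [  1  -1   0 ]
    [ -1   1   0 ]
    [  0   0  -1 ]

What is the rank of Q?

2

Row-reducing A symmetrically gives the diagonal entries 1, 0, -1.
So there are 1 positive, 1 negative, 1 zero pivots.
The rank is the number of nonzero pivots: 2.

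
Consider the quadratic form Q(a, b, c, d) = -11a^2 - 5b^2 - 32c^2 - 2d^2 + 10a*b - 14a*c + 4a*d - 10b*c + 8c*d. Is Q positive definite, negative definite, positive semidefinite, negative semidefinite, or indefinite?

negative definite

The symmetric matrix of Q is A = [[-11, 5, -7, 2], [5, -5, -5, 0], [-7, -5, -32, 4], [2, 0, 4, -2]].
Leading principal minors: Δ_1 = -11, Δ_2 = 30, Δ_3 = -90, Δ_4 = 120.
The signs alternate starting with Δ_1 < 0, so by Sylvester's criterion Q is negative definite.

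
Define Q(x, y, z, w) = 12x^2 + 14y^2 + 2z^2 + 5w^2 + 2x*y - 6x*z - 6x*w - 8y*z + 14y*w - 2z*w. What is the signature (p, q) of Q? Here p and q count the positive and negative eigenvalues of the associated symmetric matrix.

Write A = [[12, 1, -3, -3], [1, 14, -4, 7], [-3, -4, 2, -1], [-3, 7, -1, 5]].
Row-reducing A symmetrically gives the diagonal entries 12, 167/12, 40/167, 3/10.
Counting signs: 4 positive.

(4, 0)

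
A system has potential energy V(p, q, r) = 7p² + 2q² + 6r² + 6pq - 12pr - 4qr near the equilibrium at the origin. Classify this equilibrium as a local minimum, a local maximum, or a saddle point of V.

local minimum

The Hessian at the origin is H = [[14, 6, -12], [6, 4, -4], [-12, -4, 12]].
Applying the same elementary operations to the rows and columns of H produces a congruent diagonal matrix with entries 14, 10/7, 4/5.
So there are 3 positive pivots.
H is positive definite, so the origin is a strict local minimum.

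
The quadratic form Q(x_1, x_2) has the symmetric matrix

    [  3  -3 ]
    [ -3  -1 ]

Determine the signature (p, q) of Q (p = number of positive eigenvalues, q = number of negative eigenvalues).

Congruent diagonalization of A (simultaneous row and column reduction) yields pivots 3, -4.
Counting signs: 1 positive, 1 negative.

(1, 1)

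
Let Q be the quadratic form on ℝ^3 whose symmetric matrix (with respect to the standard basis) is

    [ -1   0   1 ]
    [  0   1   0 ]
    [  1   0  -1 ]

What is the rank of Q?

Applying the same elementary operations to the rows and columns of A produces a congruent diagonal matrix with entries -1, 1, 0.
Counting signs: 1 positive, 1 negative, 1 zero.
The rank is the number of nonzero pivots: 2.

2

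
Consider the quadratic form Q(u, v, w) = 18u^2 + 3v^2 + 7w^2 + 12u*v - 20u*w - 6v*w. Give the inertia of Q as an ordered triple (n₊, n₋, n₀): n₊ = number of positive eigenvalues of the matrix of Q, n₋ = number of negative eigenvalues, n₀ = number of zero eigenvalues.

(3, 0, 0)

The associated matrix is A = [[18, 6, -10], [6, 3, -3], [-10, -3, 7]].
Symmetric row and column elimination reduces A to a congruent diagonal form with pivots 18, 1, 4/3.
Counting signs: 3 positive.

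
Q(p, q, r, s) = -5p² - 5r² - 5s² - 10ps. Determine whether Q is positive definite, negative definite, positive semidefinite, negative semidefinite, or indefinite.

Write A = [[-5, 0, 0, -5], [0, 0, 0, 0], [0, 0, -5, 0], [-5, 0, 0, -5]].
Applying the same elementary operations to the rows and columns of A produces a congruent diagonal matrix with entries -5, 0, -5, 0.
Counting signs: 2 negative, 2 zero.
Hence Q is negative semidefinite.

negative semidefinite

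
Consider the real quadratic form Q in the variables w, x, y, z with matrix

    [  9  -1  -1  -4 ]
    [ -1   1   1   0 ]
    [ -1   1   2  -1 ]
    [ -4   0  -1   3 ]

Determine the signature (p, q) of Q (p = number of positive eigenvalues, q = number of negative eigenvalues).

(3, 0)

Applying the same elementary operations to the rows and columns of A produces a congruent diagonal matrix with entries 9, 8/9, 1, 0.
Counting signs: 3 positive, 1 zero.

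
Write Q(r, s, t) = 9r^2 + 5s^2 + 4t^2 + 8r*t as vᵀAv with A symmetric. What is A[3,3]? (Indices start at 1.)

4

The coefficient of t^2 in Q is 4, and that is exactly A[3,3].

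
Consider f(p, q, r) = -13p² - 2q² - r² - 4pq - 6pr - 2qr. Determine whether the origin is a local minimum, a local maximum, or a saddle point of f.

local maximum

The Hessian at the origin is H = [[-26, -4, -6], [-4, -4, -2], [-6, -2, -2]].
Symmetric row and column elimination reduces H to a congruent diagonal form with pivots -26, -44/13, -3/11.
So there are 3 negative pivots.
H is negative definite, so the origin is a strict local maximum.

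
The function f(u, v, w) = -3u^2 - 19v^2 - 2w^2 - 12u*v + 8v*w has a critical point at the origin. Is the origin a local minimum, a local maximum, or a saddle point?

saddle point

The Hessian at the origin is H = [[-6, -12, 0], [-12, -38, 8], [0, 8, -4]].
Applying the same elementary operations to the rows and columns of H produces a congruent diagonal matrix with entries -6, -14, 4/7.
Counting signs: 1 positive, 2 negative.
H is indefinite, so the origin is a saddle point.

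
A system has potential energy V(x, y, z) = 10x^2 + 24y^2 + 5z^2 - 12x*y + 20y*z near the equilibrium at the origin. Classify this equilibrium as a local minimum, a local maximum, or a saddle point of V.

The Hessian at the origin is H = [[20, -12, 0], [-12, 48, 20], [0, 20, 10]].
Applying the same elementary operations to the rows and columns of H produces a congruent diagonal matrix with entries 20, 204/5, 10/51.
Counting signs: 3 positive.
H is positive definite, so the origin is a strict local minimum.

local minimum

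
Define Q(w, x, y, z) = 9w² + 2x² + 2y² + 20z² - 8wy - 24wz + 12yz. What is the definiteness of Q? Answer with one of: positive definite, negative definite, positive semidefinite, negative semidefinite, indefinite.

The associated matrix is A = [[9, 0, -4, -12], [0, 2, 0, 0], [-4, 0, 2, 6], [-12, 0, 6, 20]].
Row-reducing A symmetrically gives the diagonal entries 9, 2, 2/9, 2.
So there are 4 positive pivots.
Hence Q is positive definite.

positive definite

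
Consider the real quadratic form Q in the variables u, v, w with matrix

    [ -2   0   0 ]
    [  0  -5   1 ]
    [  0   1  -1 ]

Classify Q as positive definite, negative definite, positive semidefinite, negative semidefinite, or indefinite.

Symmetric row and column elimination reduces A to a congruent diagonal form with pivots -2, -5, -4/5.
That gives 3 negative pivots.
Hence Q is negative definite.

negative definite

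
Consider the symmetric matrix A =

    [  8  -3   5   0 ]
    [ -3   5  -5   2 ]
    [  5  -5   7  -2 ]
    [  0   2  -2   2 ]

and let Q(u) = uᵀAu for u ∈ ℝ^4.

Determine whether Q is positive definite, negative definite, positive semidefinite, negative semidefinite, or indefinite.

Leading principal minors: Δ_1 = 8, Δ_2 = 31, Δ_3 = 42, Δ_4 = 36.
All leading principal minors are positive, so by Sylvester's criterion Q is positive definite.

positive definite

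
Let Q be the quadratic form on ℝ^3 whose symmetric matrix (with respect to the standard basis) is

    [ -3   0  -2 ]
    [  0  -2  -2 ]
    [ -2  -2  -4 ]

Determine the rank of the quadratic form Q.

Row-reducing A symmetrically gives the diagonal entries -3, -2, -2/3.
That gives 3 negative pivots.
The rank is the number of nonzero pivots: 3.

3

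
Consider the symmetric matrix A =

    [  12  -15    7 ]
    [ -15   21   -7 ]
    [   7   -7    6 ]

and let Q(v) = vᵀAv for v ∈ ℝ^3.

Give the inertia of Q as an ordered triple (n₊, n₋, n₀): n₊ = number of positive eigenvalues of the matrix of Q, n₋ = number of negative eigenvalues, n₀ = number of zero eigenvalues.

An LDLᵀ factorisation of A has diagonal entries 12, 9/4, 5/9.
So there are 3 positive pivots.

(3, 0, 0)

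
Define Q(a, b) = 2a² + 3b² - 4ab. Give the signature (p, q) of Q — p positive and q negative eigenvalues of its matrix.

(2, 0)

The symmetric matrix is A = [[2, -2], [-2, 3]].
Row-reducing A symmetrically gives the diagonal entries 2, 1.
That gives 2 positive pivots.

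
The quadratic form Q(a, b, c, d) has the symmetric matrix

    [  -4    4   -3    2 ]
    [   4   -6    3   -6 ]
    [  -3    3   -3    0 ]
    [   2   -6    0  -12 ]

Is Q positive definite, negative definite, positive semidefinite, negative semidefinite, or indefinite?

negative semidefinite

Applying the same elementary operations to the rows and columns of A produces a congruent diagonal matrix with entries -4, -2, -3/4, 0.
That gives 3 negative, 1 zero pivots.
Hence Q is negative semidefinite.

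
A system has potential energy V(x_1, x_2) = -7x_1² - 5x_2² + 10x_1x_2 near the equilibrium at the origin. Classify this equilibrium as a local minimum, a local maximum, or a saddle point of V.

The Hessian at the origin is H = [[-14, 10], [10, -10]].
det H = -14·-10 − (10)² = 40 > 0 and H[1,1] = -14 < 0, so H is negative definite.
Therefore the origin is a local maximum.

local maximum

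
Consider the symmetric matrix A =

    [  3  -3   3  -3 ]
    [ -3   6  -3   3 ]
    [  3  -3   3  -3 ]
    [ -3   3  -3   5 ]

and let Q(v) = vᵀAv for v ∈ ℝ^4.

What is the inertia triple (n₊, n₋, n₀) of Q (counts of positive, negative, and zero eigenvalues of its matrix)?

Row-reducing A symmetrically gives the diagonal entries 3, 3, 0, 2.
So there are 3 positive, 1 zero pivots.

(3, 0, 1)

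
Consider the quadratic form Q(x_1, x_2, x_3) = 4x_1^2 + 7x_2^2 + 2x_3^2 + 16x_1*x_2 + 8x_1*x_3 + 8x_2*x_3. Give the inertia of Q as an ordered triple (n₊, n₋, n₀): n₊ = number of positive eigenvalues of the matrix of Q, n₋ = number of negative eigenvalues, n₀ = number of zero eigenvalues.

(1, 2, 0)

The symmetric matrix is A = [[4, 8, 4], [8, 7, 4], [4, 4, 2]].
Row-reducing A symmetrically gives the diagonal entries 4, -9, -2/9.
That gives 1 positive, 2 negative pivots.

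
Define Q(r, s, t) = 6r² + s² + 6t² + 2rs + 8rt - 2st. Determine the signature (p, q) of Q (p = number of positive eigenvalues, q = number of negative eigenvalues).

The associated matrix is A = [[6, 1, 4], [1, 1, -1], [4, -1, 6]].
Symmetric row and column elimination reduces A to a congruent diagonal form with pivots 6, 5/6, 0.
So there are 2 positive, 1 zero pivots.

(2, 0)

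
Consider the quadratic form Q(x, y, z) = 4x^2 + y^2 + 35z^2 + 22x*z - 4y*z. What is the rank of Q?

Write A = [[4, 0, 11], [0, 1, -2], [11, -2, 35]].
An LDLᵀ factorisation of A has diagonal entries 4, 1, 3/4.
So there are 3 positive pivots.
The rank is the number of nonzero pivots: 3.

3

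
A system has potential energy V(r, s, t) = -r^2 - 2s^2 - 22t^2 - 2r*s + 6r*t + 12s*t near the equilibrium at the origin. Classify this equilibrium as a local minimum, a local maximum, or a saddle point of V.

The Hessian at the origin is H = [[-2, -2, 6], [-2, -4, 12], [6, 12, -44]].
Applying the same elementary operations to the rows and columns of H produces a congruent diagonal matrix with entries -2, -2, -8.
Counting signs: 3 negative.
H is negative definite, so the origin is a strict local maximum.

local maximum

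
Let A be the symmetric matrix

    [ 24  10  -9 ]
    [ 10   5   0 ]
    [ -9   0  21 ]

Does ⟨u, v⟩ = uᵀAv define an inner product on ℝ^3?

yes

Symmetric row and column elimination reduces A to a congruent diagonal form with pivots 24, 5/6, 3/4.
Counting signs: 3 positive.
Hence Q is positive definite.
⟨·,·⟩ is an inner product exactly when A is positive definite.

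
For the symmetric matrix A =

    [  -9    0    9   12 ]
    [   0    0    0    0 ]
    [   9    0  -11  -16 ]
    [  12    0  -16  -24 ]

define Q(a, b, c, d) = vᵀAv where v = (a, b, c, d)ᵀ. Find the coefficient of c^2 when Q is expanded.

The coefficient of c^2 is the diagonal entry A[3,3] = -11.

-11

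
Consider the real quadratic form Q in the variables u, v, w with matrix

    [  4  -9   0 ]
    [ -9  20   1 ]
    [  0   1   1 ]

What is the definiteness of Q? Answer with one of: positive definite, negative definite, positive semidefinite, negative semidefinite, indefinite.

An LDLᵀ factorisation of A has diagonal entries 4, -1/4, 5.
So there are 2 positive, 1 negative pivots.
Hence Q is indefinite.

indefinite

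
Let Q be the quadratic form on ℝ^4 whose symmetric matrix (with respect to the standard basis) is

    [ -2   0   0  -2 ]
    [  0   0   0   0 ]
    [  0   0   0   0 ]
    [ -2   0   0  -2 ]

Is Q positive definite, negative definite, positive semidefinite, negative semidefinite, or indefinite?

Congruent diagonalization of A (simultaneous row and column reduction) yields pivots -2, 0, 0, 0.
That gives 1 negative, 3 zero pivots.
Hence Q is negative semidefinite.

negative semidefinite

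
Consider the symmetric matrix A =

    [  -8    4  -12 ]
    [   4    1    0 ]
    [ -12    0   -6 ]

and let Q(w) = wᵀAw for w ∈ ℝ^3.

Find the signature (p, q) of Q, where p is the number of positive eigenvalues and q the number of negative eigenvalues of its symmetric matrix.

(1, 1)

Row-reducing A symmetrically gives the diagonal entries -8, 3, 0.
Counting signs: 1 positive, 1 negative, 1 zero.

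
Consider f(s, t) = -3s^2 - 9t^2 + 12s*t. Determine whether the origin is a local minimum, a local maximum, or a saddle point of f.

The Hessian at the origin is H = [[-6, 12], [12, -18]].
det H = -6·-18 − (12)² = -36 < 0, so H is indefinite.
Therefore the origin is a saddle point.

saddle point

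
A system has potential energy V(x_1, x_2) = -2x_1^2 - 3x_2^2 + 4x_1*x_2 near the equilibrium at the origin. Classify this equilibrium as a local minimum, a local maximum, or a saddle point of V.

The Hessian at the origin is H = [[-4, 4], [4, -6]].
det H = -4·-6 − (4)² = 8 > 0 and H[1,1] = -4 < 0, so H is negative definite.
Therefore the origin is a local maximum.

local maximum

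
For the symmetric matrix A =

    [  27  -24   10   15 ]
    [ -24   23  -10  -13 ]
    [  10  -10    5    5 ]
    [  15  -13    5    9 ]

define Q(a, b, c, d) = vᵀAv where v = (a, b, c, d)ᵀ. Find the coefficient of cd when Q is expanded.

The coefficient of cd is A[3,4] + A[4,3] = 2·5 = 10.

10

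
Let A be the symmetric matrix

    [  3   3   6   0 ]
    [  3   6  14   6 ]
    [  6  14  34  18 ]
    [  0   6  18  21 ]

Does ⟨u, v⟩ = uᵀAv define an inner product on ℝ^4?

yes

Leading principal minors: Δ_1 = 3, Δ_2 = 9, Δ_3 = 6, Δ_4 = 18.
All leading principal minors are positive, so by Sylvester's criterion Q is positive definite.
⟨·,·⟩ is an inner product exactly when A is positive definite.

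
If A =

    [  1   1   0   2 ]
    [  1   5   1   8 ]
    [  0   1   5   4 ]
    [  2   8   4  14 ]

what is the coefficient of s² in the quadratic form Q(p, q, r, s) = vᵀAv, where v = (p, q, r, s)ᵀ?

14

The coefficient of s² is the diagonal entry A[4,4] = 14.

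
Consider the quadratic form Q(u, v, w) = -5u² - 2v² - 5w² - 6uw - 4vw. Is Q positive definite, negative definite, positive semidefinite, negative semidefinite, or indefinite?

The associated matrix is A = [[-5, 0, -3], [0, -2, -2], [-3, -2, -5]].
Congruent diagonalization of A (simultaneous row and column reduction) yields pivots -5, -2, -6/5.
Counting signs: 3 negative.
Hence Q is negative definite.

negative definite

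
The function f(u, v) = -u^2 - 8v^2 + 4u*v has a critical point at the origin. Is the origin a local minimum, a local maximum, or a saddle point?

local maximum

The Hessian at the origin is H = [[-2, 4], [4, -16]].
det H = -2·-16 − (4)² = 16 > 0 and H[1,1] = -2 < 0, so H is negative definite.
Therefore the origin is a local maximum.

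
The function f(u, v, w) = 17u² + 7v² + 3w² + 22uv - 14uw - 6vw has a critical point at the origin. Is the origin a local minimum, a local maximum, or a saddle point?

saddle point

The Hessian at the origin is H = [[34, 22, -14], [22, 14, -6], [-14, -6, 6]].
An LDLᵀ factorisation of H has diagonal entries 34, -4/17, 40.
Counting signs: 2 positive, 1 negative.
H is indefinite, so the origin is a saddle point.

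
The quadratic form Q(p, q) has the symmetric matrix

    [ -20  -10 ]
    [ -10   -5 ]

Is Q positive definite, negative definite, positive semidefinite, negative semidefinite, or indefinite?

negative semidefinite

For the 2×2 matrix [[-20, -10], [-10, -5]]: det = -20·-5 − (-10)² = 0, trace = -25.
det = 0 so one eigenvalue is zero; the form is semidefinite with the sign of the trace.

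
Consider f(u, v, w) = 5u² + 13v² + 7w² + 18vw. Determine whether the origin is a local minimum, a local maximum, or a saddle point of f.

local minimum

The Hessian at the origin is H = [[10, 0, 0], [0, 26, 18], [0, 18, 14]].
An LDLᵀ factorisation of H has diagonal entries 10, 26, 20/13.
So there are 3 positive pivots.
H is positive definite, so the origin is a strict local minimum.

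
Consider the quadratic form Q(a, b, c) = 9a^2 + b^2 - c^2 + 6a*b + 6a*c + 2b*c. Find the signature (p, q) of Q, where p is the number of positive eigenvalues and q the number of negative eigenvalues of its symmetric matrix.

(1, 1)

The symmetric matrix is A = [[9, 3, 3], [3, 1, 1], [3, 1, -1]].
Row-reducing A symmetrically gives the diagonal entries 9, 0, -2.
That gives 1 positive, 1 negative, 1 zero pivots.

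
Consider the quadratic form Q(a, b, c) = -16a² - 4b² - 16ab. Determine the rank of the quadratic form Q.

1

The associated matrix is A = [[-16, -8, 0], [-8, -4, 0], [0, 0, 0]].
Congruent diagonalization of A (simultaneous row and column reduction) yields pivots -16, 0, 0.
Counting signs: 1 negative, 2 zero.
The rank is the number of nonzero pivots: 1.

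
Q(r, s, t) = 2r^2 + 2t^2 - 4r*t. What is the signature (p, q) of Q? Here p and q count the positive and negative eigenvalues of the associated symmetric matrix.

(1, 0)

The symmetric matrix is A = [[2, 0, -2], [0, 0, 0], [-2, 0, 2]].
Symmetric row and column elimination reduces A to a congruent diagonal form with pivots 2, 0, 0.
So there are 1 positive, 2 zero pivots.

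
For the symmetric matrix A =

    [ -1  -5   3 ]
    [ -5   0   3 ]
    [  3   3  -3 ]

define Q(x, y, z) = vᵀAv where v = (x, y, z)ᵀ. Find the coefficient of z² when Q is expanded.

The coefficient of z² is the diagonal entry A[3,3] = -3.

-3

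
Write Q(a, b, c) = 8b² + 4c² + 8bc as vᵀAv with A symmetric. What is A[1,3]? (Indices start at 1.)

0

The coefficient of a·c in Q is 0. For a symmetric A this equals A[1,3] + A[3,1] = 2·A[1,3].
So A[1,3] = 0/2 = 0.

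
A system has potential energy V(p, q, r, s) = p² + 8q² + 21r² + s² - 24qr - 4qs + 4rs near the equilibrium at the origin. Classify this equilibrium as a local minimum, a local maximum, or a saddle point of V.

local minimum

The Hessian at the origin is H = [[2, 0, 0, 0], [0, 16, -24, -4], [0, -24, 42, 4], [0, -4, 4, 2]].
Row-reducing H symmetrically gives the diagonal entries 2, 16, 6, 1/3.
So there are 4 positive pivots.
H is positive definite, so the origin is a strict local minimum.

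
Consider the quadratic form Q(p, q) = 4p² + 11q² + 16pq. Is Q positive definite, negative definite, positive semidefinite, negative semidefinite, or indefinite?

The associated matrix is A = [[4, 8], [8, 11]].
Row-reducing A symmetrically gives the diagonal entries 4, -5.
So there are 1 positive, 1 negative pivots.
Hence Q is indefinite.

indefinite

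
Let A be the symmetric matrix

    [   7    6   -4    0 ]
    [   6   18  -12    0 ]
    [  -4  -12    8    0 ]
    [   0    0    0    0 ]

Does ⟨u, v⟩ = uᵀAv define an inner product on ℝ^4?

Row-reducing A symmetrically gives the diagonal entries 7, 90/7, 0, 0.
That gives 2 positive, 2 zero pivots.
Hence Q is positive semidefinite.
⟨·,·⟩ is an inner product exactly when A is positive definite.

no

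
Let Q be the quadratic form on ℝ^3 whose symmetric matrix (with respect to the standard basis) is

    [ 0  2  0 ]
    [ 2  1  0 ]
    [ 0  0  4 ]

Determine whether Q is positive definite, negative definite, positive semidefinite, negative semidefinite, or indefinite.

A is congruent to a diagonal matrix with 2 positive, 1 negative and 0 zero entries, so Q is indefinite.

indefinite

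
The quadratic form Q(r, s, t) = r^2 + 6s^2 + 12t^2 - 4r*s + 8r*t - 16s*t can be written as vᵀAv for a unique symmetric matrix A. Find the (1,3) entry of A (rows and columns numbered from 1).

4

The coefficient of r·t in Q is 8. For a symmetric A this equals A[1,3] + A[3,1] = 2·A[1,3].
So A[1,3] = 8/2 = 4.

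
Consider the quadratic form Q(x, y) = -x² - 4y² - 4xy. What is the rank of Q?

1

Write A = [[-1, -2], [-2, -4]].
Row-reducing A symmetrically gives the diagonal entries -1, 0.
Counting signs: 1 negative, 1 zero.
The rank is the number of nonzero pivots: 1.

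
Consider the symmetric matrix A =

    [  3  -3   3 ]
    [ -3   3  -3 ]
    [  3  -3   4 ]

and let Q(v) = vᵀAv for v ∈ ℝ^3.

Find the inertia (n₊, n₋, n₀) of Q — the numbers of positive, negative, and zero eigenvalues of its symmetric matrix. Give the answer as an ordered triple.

(2, 0, 1)

Symmetric row and column elimination reduces A to a congruent diagonal form with pivots 3, 0, 1.
Counting signs: 2 positive, 1 zero.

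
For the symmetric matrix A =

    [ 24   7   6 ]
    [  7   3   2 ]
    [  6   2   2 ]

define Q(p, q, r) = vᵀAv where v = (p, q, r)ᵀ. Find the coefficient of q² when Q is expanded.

3

The coefficient of q² is the diagonal entry A[2,2] = 3.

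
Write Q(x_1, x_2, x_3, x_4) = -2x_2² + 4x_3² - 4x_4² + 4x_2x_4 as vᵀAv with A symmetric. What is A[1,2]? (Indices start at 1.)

The coefficient of x_1·x_2 in Q is 0. For a symmetric A this equals A[1,2] + A[2,1] = 2·A[1,2].
So A[1,2] = 0/2 = 0.

0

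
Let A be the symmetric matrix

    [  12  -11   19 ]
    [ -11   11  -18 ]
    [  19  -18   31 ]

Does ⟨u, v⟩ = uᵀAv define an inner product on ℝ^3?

An LDLᵀ factorisation of A has diagonal entries 12, 11/12, 6/11.
That gives 3 positive pivots.
Hence Q is positive definite.
⟨·,·⟩ is an inner product exactly when A is positive definite.

yes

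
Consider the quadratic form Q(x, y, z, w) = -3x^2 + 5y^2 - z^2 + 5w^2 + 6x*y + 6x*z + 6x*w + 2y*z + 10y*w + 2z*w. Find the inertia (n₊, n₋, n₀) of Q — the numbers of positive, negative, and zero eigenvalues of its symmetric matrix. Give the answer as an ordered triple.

The symmetric matrix is A = [[-3, 3, 3, 3], [3, 5, 1, 5], [3, 1, -1, 1], [3, 5, 1, 5]].
Row-reducing A symmetrically gives the diagonal entries -3, 8, 0, 0.
So there are 1 positive, 1 negative, 2 zero pivots.

(1, 1, 2)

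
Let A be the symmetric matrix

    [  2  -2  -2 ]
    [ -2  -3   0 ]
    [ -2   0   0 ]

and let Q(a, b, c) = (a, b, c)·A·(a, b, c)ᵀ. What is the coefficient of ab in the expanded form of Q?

The coefficient of ab is A[1,2] + A[2,1] = 2·(-2) = -4.

-4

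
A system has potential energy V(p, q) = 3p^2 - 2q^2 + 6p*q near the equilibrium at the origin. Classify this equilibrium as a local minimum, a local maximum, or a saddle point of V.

saddle point

The Hessian at the origin is H = [[6, 6], [6, -4]].
det H = 6·-4 − (6)² = -60 < 0, so H is indefinite.
Therefore the origin is a saddle point.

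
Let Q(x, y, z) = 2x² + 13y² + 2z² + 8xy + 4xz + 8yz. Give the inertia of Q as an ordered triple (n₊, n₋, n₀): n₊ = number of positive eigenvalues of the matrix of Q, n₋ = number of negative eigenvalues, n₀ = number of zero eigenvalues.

The symmetric matrix is A = [[2, 4, 2], [4, 13, 4], [2, 4, 2]].
Congruent diagonalization of A (simultaneous row and column reduction) yields pivots 2, 5, 0.
So there are 2 positive, 1 zero pivots.

(2, 0, 1)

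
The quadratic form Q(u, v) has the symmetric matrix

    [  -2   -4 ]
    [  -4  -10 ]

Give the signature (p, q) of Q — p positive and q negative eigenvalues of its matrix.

Applying the same elementary operations to the rows and columns of A produces a congruent diagonal matrix with entries -2, -2.
That gives 2 negative pivots.

(0, 2)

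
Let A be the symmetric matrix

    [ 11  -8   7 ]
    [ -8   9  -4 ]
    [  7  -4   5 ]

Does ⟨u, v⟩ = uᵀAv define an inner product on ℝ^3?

yes

Leading principal minors: Δ_1 = 11, Δ_2 = 35, Δ_3 = 6.
All leading principal minors are positive, so by Sylvester's criterion Q is positive definite.
⟨·,·⟩ is an inner product exactly when A is positive definite.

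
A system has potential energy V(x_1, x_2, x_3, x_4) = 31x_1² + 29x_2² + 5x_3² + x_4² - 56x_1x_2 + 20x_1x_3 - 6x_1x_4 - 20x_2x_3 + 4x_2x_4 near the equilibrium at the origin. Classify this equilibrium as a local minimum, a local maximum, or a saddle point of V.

The Hessian at the origin is H = [[62, -56, 20, -6], [-56, 58, -20, 4], [20, -20, 10, 0], [-6, 4, 0, 2]].
Symmetric row and column elimination reduces H to a congruent diagonal form with pivots 62, 230/31, 70/23, 12/35.
That gives 4 positive pivots.
H is positive definite, so the origin is a strict local minimum.

local minimum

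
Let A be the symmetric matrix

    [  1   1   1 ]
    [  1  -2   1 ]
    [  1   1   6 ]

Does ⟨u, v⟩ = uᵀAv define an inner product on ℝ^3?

Applying the same elementary operations to the rows and columns of A produces a congruent diagonal matrix with entries 1, -3, 5.
That gives 2 positive, 1 negative pivots.
Hence Q is indefinite.
⟨·,·⟩ is an inner product exactly when A is positive definite.

no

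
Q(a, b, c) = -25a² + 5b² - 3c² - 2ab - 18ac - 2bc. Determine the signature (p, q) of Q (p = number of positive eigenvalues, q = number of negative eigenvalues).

The associated matrix is A = [[-25, -1, -9], [-1, 5, -1], [-9, -1, -3]].
An LDLᵀ factorisation of A has diagonal entries -25, 126/25, 10/63.
So there are 2 positive, 1 negative pivots.

(2, 1)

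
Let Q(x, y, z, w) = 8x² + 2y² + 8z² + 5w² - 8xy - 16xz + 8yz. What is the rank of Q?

2

The symmetric matrix is A = [[8, -4, -8, 0], [-4, 2, 4, 0], [-8, 4, 8, 0], [0, 0, 0, 5]].
Applying the same elementary operations to the rows and columns of A produces a congruent diagonal matrix with entries 8, 0, 0, 5.
So there are 2 positive, 2 zero pivots.
The rank is the number of nonzero pivots: 2.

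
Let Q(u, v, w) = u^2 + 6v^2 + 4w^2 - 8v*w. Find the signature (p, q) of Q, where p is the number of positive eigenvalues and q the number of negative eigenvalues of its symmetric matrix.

Write A = [[1, 0, 0], [0, 6, -4], [0, -4, 4]].
Congruent diagonalization of A (simultaneous row and column reduction) yields pivots 1, 6, 4/3.
Counting signs: 3 positive.

(3, 0)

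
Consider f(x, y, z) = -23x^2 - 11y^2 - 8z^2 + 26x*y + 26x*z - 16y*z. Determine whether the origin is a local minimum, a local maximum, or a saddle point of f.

local maximum

The Hessian at the origin is H = [[-46, 26, 26], [26, -22, -16], [26, -16, -16]].
Applying the same elementary operations to the rows and columns of H produces a congruent diagonal matrix with entries -46, -168/23, -15/14.
So there are 3 negative pivots.
H is negative definite, so the origin is a strict local maximum.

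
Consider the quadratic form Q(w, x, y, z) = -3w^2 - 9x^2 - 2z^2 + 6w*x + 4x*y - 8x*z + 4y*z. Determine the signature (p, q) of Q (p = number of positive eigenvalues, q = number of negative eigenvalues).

Write A = [[-3, 3, 0, 0], [3, -9, 2, -4], [0, 2, 0, 2], [0, -4, 2, -2]].
Congruent diagonalization of A (simultaneous row and column reduction) yields pivots -3, -6, 2/3, 0.
So there are 1 positive, 2 negative, 1 zero pivots.

(1, 2)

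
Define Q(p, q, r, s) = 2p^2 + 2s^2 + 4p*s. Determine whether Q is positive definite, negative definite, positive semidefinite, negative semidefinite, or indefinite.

positive semidefinite

The associated matrix is A = [[2, 0, 0, 2], [0, 0, 0, 0], [0, 0, 0, 0], [2, 0, 0, 2]].
Congruent diagonalization of A (simultaneous row and column reduction) yields pivots 2, 0, 0, 0.
Counting signs: 1 positive, 3 zero.
Hence Q is positive semidefinite.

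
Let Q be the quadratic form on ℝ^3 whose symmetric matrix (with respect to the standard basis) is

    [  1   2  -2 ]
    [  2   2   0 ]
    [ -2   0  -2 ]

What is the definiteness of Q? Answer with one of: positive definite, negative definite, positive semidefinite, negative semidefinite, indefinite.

Congruent diagonalization of A (simultaneous row and column reduction) yields pivots 1, -2, 2.
So there are 2 positive, 1 negative pivots.
Hence Q is indefinite.

indefinite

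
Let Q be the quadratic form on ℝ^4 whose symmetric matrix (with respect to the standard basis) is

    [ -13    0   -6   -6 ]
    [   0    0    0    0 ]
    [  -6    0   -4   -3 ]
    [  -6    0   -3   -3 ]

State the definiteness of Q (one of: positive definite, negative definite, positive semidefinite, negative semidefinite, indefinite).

Applying the same elementary operations to the rows and columns of A produces a congruent diagonal matrix with entries -13, 0, -16/13, -3/16.
So there are 3 negative, 1 zero pivots.
Hence Q is negative semidefinite.

negative semidefinite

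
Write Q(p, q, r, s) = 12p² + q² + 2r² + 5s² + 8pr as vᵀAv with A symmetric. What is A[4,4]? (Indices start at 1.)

The coefficient of s² in Q is 5, and that is exactly A[4,4].

5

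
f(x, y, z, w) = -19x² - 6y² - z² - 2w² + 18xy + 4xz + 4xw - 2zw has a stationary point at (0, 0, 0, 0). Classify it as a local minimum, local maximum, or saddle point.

The Hessian at the origin is H = [[-38, 18, 4, 4], [18, -12, 0, 0], [4, 0, -2, -2], [4, 0, -2, -4]].
An LDLᵀ factorisation of H has diagonal entries -38, -66/19, -6/11, -2.
Counting signs: 4 negative.
H is negative definite, so the origin is a strict local maximum.

local maximum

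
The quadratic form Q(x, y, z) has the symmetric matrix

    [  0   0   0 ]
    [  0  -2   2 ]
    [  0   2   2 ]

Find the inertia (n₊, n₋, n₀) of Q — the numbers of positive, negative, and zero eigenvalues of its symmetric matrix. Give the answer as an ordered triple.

(1, 1, 1)

Symmetric row and column elimination reduces A to a congruent diagonal form with pivots 0, -2, 4.
Counting signs: 1 positive, 1 negative, 1 zero.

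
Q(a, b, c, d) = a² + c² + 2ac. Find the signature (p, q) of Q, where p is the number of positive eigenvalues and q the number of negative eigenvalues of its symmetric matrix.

The symmetric matrix is A = [[1, 0, 1, 0], [0, 0, 0, 0], [1, 0, 1, 0], [0, 0, 0, 0]].
Row-reducing A symmetrically gives the diagonal entries 1, 0, 0, 0.
Counting signs: 1 positive, 3 zero.

(1, 0)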